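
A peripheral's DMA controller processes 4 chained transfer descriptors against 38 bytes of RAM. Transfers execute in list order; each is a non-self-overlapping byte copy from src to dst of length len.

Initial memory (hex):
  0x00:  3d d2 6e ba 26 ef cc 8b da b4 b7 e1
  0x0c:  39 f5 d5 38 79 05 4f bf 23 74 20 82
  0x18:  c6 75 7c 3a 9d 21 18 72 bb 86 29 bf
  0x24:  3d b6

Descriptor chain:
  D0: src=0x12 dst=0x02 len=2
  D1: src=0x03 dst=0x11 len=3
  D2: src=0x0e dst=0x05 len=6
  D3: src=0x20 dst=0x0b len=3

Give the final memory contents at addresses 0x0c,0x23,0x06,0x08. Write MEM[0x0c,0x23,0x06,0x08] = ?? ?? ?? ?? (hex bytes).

D0: mem[0x02..0x03] <- [4f bf]
D1: mem[0x11..0x13] <- [bf 26 ef]
D2: mem[0x05..0x0a] <- [d5 38 79 bf 26 ef]
D3: mem[0x0b..0x0d] <- [bb 86 29]
query mem[0x0c]=0x86, mem[0x23]=0xbf, mem[0x06]=0x38, mem[0x08]=0xbf

MEM[0x0c,0x23,0x06,0x08] = 86 bf 38 bf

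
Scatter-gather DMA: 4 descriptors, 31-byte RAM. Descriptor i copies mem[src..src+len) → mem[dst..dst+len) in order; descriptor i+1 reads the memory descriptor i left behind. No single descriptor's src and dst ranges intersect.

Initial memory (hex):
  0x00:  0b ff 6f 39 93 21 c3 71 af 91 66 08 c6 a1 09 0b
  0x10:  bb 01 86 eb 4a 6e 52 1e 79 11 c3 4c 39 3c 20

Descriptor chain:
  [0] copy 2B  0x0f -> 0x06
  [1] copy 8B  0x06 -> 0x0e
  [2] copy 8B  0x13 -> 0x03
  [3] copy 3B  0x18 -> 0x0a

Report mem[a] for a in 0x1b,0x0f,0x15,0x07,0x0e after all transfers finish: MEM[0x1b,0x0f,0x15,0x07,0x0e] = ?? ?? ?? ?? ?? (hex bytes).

D0: mem[0x06..0x07] <- [0b bb]
D1: mem[0x0e..0x15] <- [0b bb af 91 66 08 c6 a1]
D2: mem[0x03..0x0a] <- [08 c6 a1 52 1e 79 11 c3]
D3: mem[0x0a..0x0c] <- [79 11 c3]
query mem[0x1b]=0x4c, mem[0x0f]=0xbb, mem[0x15]=0xa1, mem[0x07]=0x1e, mem[0x0e]=0x0b

MEM[0x1b,0x0f,0x15,0x07,0x0e] = 4c bb a1 1e 0b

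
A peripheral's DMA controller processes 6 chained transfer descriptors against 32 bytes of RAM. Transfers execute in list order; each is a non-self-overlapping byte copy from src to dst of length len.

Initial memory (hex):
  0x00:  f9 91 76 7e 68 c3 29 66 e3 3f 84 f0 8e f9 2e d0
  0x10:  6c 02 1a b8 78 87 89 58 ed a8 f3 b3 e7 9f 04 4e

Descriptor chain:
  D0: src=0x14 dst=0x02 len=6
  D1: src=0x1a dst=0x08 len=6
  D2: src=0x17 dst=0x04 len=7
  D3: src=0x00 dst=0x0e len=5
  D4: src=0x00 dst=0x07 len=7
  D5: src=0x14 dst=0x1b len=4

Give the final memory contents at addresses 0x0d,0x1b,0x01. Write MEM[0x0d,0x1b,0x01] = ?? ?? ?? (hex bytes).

  after D0: wrote 6B at 0x02 = 78878958eda8
  after D1: wrote 6B at 0x08 = f3b3e79f044e
  after D2: wrote 7B at 0x04 = 58eda8f3b3e79f
  after D3: wrote 5B at 0x0e = f991788758
  after D4: wrote 7B at 0x07 = f991788758eda8
  after D5: wrote 4B at 0x1b = 78878958
query mem[0x0d]=0xa8, mem[0x1b]=0x78, mem[0x01]=0x91

MEM[0x0d,0x1b,0x01] = a8 78 91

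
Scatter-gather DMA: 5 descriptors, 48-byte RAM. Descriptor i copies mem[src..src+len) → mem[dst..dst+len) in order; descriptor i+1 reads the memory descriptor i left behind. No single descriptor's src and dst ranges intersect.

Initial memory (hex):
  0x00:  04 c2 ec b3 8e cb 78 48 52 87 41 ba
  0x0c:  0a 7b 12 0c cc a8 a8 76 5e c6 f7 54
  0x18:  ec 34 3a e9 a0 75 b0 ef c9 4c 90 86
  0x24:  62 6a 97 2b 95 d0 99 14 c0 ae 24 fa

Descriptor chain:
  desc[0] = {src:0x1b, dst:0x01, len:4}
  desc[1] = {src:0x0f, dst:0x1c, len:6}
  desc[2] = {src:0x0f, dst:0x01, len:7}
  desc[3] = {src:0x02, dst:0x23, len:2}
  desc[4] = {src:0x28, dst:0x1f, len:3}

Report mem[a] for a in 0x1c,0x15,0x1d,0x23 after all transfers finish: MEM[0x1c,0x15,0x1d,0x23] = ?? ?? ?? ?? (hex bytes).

#0 dst[0x01+4] := {0xe9,0xa0,0x75,0xb0}
#1 dst[0x1c+6] := {0x0c,0xcc,0xa8,0xa8,0x76,0x5e}
#2 dst[0x01+7] := {0x0c,0xcc,0xa8,0xa8,0x76,0x5e,0xc6}
#3 dst[0x23+2] := {0xcc,0xa8}
#4 dst[0x1f+3] := {0x95,0xd0,0x99}
query mem[0x1c]=0x0c, mem[0x15]=0xc6, mem[0x1d]=0xcc, mem[0x23]=0xcc

MEM[0x1c,0x15,0x1d,0x23] = 0c c6 cc cc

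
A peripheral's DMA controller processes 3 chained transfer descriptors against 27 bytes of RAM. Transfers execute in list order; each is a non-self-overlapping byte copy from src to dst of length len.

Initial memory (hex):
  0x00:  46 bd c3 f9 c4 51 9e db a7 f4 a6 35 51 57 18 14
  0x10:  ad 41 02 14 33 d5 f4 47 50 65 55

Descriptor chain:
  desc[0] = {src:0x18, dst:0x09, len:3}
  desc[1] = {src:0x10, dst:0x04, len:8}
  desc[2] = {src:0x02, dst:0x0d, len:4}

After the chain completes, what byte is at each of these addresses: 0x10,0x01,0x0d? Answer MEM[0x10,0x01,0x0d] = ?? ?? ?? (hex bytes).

MEM[0x10,0x01,0x0d] = 41 bd c3

  after D0: wrote 3B at 0x09 = 506555
  after D1: wrote 8B at 0x04 = ad41021433d5f447
  after D2: wrote 4B at 0x0d = c3f9ad41
query mem[0x10]=0x41, mem[0x01]=0xbd, mem[0x0d]=0xc3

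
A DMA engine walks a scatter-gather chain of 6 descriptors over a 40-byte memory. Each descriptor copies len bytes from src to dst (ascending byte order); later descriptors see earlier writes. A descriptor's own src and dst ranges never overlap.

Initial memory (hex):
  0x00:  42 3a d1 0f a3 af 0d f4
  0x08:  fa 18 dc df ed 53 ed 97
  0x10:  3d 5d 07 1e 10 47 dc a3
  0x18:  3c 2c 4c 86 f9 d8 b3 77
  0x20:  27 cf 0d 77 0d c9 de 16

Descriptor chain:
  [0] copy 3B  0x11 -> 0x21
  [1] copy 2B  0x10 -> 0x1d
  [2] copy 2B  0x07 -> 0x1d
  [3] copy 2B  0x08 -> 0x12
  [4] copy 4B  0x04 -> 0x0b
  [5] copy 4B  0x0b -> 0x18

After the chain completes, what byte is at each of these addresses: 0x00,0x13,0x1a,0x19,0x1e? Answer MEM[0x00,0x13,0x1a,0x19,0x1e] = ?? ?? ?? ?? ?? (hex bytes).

MEM[0x00,0x13,0x1a,0x19,0x1e] = 42 18 0d af fa

[0] 0x11->0x21 len=3 : 5d 07 1e
[1] 0x10->0x1d len=2 : 3d 5d
[2] 0x07->0x1d len=2 : f4 fa
[3] 0x08->0x12 len=2 : fa 18
[4] 0x04->0x0b len=4 : a3 af 0d f4
[5] 0x0b->0x18 len=4 : a3 af 0d f4
query mem[0x00]=0x42, mem[0x13]=0x18, mem[0x1a]=0x0d, mem[0x19]=0xaf, mem[0x1e]=0xfa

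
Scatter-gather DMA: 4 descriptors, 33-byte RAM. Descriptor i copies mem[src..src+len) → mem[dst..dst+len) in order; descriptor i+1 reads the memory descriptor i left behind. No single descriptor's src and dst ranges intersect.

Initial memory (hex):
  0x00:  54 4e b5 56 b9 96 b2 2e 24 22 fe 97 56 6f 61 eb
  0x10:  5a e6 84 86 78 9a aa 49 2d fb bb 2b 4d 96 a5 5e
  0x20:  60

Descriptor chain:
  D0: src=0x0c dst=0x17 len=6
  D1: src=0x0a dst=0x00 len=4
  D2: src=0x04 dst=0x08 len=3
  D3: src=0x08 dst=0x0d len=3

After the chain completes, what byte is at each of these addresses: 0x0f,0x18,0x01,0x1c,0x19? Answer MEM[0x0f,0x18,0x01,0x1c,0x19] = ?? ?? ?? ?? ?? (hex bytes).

[0] 0x0c->0x17 len=6 : 56 6f 61 eb 5a e6
[1] 0x0a->0x00 len=4 : fe 97 56 6f
[2] 0x04->0x08 len=3 : b9 96 b2
[3] 0x08->0x0d len=3 : b9 96 b2
query mem[0x0f]=0xb2, mem[0x18]=0x6f, mem[0x01]=0x97, mem[0x1c]=0xe6, mem[0x19]=0x61

MEM[0x0f,0x18,0x01,0x1c,0x19] = b2 6f 97 e6 61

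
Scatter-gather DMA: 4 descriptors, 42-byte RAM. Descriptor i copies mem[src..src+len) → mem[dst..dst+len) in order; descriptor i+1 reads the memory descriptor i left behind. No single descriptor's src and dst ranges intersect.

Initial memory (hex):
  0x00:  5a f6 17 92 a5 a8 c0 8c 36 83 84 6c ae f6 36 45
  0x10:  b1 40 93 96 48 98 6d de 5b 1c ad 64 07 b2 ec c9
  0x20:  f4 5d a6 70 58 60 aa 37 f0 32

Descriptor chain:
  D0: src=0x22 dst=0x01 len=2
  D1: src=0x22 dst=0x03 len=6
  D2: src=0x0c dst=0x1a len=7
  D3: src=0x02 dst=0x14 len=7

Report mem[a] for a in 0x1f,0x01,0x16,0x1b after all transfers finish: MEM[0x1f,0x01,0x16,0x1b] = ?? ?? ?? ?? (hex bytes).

D0: mem[0x01..0x02] <- [a6 70]
D1: mem[0x03..0x08] <- [a6 70 58 60 aa 37]
D2: mem[0x1a..0x20] <- [ae f6 36 45 b1 40 93]
D3: mem[0x14..0x1a] <- [70 a6 70 58 60 aa 37]
query mem[0x1f]=0x40, mem[0x01]=0xa6, mem[0x16]=0x70, mem[0x1b]=0xf6

MEM[0x1f,0x01,0x16,0x1b] = 40 a6 70 f6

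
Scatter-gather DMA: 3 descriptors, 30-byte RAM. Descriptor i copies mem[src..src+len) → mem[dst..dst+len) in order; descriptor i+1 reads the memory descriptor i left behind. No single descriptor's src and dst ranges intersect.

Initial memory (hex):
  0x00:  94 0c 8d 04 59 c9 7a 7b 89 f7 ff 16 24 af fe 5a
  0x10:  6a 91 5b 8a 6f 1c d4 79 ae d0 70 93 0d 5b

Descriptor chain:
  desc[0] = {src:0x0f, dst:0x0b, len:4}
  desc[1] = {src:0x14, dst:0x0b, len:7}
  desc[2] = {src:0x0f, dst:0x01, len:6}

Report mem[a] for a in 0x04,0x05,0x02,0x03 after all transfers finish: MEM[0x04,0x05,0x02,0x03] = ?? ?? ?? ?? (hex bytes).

MEM[0x04,0x05,0x02,0x03] = 5b 8a d0 70

D0: mem[0x0b..0x0e] <- [5a 6a 91 5b]
D1: mem[0x0b..0x11] <- [6f 1c d4 79 ae d0 70]
D2: mem[0x01..0x06] <- [ae d0 70 5b 8a 6f]
query mem[0x04]=0x5b, mem[0x05]=0x8a, mem[0x02]=0xd0, mem[0x03]=0x70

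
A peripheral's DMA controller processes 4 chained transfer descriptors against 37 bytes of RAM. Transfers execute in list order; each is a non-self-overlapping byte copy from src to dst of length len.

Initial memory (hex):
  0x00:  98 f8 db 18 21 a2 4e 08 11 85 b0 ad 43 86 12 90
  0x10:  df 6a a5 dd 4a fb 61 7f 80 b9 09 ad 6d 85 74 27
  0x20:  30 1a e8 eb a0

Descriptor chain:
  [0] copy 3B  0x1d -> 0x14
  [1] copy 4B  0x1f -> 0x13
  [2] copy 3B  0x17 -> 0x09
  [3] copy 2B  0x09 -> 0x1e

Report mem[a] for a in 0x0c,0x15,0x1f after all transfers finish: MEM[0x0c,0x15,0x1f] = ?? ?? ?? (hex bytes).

#0 dst[0x14+3] := {0x85,0x74,0x27}
#1 dst[0x13+4] := {0x27,0x30,0x1a,0xe8}
#2 dst[0x09+3] := {0x7f,0x80,0xb9}
#3 dst[0x1e+2] := {0x7f,0x80}
query mem[0x0c]=0x43, mem[0x15]=0x1a, mem[0x1f]=0x80

MEM[0x0c,0x15,0x1f] = 43 1a 80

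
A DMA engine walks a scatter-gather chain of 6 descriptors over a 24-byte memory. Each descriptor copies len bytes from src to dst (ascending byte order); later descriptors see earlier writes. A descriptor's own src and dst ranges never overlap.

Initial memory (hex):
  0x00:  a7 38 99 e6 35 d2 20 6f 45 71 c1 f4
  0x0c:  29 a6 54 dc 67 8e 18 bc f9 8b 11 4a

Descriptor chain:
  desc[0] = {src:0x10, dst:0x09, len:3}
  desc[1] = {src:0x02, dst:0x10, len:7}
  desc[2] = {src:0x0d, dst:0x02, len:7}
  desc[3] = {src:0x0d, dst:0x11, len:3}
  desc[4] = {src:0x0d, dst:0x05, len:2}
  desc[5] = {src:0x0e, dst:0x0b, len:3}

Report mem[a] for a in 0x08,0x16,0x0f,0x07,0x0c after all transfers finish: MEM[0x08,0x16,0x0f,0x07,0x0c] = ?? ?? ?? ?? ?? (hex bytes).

#0 dst[0x09+3] := {0x67,0x8e,0x18}
#1 dst[0x10+7] := {0x99,0xe6,0x35,0xd2,0x20,0x6f,0x45}
#2 dst[0x02+7] := {0xa6,0x54,0xdc,0x99,0xe6,0x35,0xd2}
#3 dst[0x11+3] := {0xa6,0x54,0xdc}
#4 dst[0x05+2] := {0xa6,0x54}
#5 dst[0x0b+3] := {0x54,0xdc,0x99}
query mem[0x08]=0xd2, mem[0x16]=0x45, mem[0x0f]=0xdc, mem[0x07]=0x35, mem[0x0c]=0xdc

MEM[0x08,0x16,0x0f,0x07,0x0c] = d2 45 dc 35 dc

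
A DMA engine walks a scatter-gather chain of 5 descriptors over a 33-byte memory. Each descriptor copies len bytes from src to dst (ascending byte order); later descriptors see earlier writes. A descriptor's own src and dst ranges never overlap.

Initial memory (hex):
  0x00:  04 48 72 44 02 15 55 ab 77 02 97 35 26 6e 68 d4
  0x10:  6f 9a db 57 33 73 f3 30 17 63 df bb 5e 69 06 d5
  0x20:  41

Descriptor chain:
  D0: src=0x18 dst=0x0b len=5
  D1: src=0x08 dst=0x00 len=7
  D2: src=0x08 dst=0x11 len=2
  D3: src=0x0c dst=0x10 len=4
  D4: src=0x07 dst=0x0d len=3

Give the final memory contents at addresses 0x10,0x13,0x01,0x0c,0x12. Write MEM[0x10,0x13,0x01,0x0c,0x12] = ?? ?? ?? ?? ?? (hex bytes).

  after D0: wrote 5B at 0x0b = 1763dfbb5e
  after D1: wrote 7B at 0x00 = 7702971763dfbb
  after D2: wrote 2B at 0x11 = 7702
  after D3: wrote 4B at 0x10 = 63dfbb5e
  after D4: wrote 3B at 0x0d = ab7702
query mem[0x10]=0x63, mem[0x13]=0x5e, mem[0x01]=0x02, mem[0x0c]=0x63, mem[0x12]=0xbb

MEM[0x10,0x13,0x01,0x0c,0x12] = 63 5e 02 63 bb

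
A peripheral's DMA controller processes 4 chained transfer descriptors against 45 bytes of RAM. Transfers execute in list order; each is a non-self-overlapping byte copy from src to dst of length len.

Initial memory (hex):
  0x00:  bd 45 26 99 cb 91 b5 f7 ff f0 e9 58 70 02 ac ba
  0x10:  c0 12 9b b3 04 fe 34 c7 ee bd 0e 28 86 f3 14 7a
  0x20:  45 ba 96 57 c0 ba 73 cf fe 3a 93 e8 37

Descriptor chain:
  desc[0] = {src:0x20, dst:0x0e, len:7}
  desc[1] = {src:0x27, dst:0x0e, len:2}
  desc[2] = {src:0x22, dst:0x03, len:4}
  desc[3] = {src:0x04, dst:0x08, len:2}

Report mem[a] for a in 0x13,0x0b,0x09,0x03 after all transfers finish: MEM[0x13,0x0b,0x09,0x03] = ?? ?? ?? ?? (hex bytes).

#0 dst[0x0e+7] := {0x45,0xba,0x96,0x57,0xc0,0xba,0x73}
#1 dst[0x0e+2] := {0xcf,0xfe}
#2 dst[0x03+4] := {0x96,0x57,0xc0,0xba}
#3 dst[0x08+2] := {0x57,0xc0}
query mem[0x13]=0xba, mem[0x0b]=0x58, mem[0x09]=0xc0, mem[0x03]=0x96

MEM[0x13,0x0b,0x09,0x03] = ba 58 c0 96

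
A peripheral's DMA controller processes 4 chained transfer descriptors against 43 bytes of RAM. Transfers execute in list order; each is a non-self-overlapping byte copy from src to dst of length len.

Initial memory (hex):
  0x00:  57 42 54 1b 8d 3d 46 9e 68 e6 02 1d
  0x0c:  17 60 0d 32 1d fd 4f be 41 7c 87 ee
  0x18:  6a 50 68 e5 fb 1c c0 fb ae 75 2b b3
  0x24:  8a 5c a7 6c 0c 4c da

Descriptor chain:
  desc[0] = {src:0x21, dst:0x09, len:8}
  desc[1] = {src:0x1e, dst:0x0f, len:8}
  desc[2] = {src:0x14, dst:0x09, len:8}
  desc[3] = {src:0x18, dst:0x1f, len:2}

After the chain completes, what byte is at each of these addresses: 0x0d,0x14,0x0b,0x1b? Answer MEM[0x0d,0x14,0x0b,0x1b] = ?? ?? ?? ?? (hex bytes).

[0] 0x21->0x09 len=8 : 75 2b b3 8a 5c a7 6c 0c
[1] 0x1e->0x0f len=8 : c0 fb ae 75 2b b3 8a 5c
[2] 0x14->0x09 len=8 : b3 8a 5c ee 6a 50 68 e5
[3] 0x18->0x1f len=2 : 6a 50
query mem[0x0d]=0x6a, mem[0x14]=0xb3, mem[0x0b]=0x5c, mem[0x1b]=0xe5

MEM[0x0d,0x14,0x0b,0x1b] = 6a b3 5c e5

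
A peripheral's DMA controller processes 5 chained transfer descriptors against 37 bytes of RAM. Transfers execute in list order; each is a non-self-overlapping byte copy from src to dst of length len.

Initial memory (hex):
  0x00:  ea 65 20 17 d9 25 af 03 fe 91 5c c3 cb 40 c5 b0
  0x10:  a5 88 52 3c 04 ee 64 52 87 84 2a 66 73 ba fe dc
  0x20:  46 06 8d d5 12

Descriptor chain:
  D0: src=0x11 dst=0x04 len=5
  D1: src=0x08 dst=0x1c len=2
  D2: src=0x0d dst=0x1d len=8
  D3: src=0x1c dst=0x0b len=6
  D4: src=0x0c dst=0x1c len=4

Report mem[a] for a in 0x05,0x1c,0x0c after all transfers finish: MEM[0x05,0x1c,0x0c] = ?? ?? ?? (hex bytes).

MEM[0x05,0x1c,0x0c] = 52 40 40

  after D0: wrote 5B at 0x04 = 88523c04ee
  after D1: wrote 2B at 0x1c = ee91
  after D2: wrote 8B at 0x1d = 40c5b0a588523c04
  after D3: wrote 6B at 0x0b = ee40c5b0a588
  after D4: wrote 4B at 0x1c = 40c5b0a5
query mem[0x05]=0x52, mem[0x1c]=0x40, mem[0x0c]=0x40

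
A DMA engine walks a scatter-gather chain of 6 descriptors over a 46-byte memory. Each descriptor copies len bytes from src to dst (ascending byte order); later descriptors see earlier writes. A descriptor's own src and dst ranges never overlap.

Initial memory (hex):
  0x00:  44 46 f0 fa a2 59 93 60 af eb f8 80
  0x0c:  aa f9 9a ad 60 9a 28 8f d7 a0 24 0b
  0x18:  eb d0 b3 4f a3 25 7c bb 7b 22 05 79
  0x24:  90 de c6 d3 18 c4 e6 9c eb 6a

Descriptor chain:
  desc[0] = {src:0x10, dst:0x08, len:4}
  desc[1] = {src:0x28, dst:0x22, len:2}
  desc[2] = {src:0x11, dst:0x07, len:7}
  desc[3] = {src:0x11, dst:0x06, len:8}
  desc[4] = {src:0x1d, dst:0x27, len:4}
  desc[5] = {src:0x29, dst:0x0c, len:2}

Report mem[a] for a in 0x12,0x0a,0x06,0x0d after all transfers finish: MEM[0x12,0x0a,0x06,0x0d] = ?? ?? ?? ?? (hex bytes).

  after D0: wrote 4B at 0x08 = 609a288f
  after D1: wrote 2B at 0x22 = 18c4
  after D2: wrote 7B at 0x07 = 9a288fd7a0240b
  after D3: wrote 8B at 0x06 = 9a288fd7a0240beb
  after D4: wrote 4B at 0x27 = 257cbb7b
  after D5: wrote 2B at 0x0c = bb7b
query mem[0x12]=0x28, mem[0x0a]=0xa0, mem[0x06]=0x9a, mem[0x0d]=0x7b

MEM[0x12,0x0a,0x06,0x0d] = 28 a0 9a 7b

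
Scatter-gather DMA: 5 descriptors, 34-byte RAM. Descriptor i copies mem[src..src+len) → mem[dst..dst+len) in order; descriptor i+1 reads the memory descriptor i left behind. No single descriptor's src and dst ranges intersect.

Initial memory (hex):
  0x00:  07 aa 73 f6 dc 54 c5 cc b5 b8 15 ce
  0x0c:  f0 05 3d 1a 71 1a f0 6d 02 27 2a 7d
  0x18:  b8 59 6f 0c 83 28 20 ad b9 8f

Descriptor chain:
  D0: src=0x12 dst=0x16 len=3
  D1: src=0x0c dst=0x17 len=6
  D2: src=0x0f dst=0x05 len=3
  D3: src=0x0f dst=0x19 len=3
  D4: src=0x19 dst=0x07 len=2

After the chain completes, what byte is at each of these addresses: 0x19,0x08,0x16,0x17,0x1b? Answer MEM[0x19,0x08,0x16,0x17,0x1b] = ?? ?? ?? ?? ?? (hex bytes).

MEM[0x19,0x08,0x16,0x17,0x1b] = 1a 71 f0 f0 1a

  after D0: wrote 3B at 0x16 = f06d02
  after D1: wrote 6B at 0x17 = f0053d1a711a
  after D2: wrote 3B at 0x05 = 1a711a
  after D3: wrote 3B at 0x19 = 1a711a
  after D4: wrote 2B at 0x07 = 1a71
query mem[0x19]=0x1a, mem[0x08]=0x71, mem[0x16]=0xf0, mem[0x17]=0xf0, mem[0x1b]=0x1a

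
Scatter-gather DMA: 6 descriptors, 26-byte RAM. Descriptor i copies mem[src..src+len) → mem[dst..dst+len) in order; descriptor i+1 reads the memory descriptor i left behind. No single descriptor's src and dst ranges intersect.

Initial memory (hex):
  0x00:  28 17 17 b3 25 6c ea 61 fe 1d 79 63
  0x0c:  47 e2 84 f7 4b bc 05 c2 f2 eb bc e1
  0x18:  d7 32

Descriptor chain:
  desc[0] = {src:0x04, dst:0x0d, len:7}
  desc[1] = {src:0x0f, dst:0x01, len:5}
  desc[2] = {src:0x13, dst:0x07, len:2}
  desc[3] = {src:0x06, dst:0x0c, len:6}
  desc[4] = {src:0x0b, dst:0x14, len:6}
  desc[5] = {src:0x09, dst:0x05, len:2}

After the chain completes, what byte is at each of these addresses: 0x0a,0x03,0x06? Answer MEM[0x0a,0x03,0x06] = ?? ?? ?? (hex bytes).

  after D0: wrote 7B at 0x0d = 256cea61fe1d79
  after D1: wrote 5B at 0x01 = ea61fe1d79
  after D2: wrote 2B at 0x07 = 79f2
  after D3: wrote 6B at 0x0c = ea79f21d7963
  after D4: wrote 6B at 0x14 = 63ea79f21d79
  after D5: wrote 2B at 0x05 = 1d79
query mem[0x0a]=0x79, mem[0x03]=0xfe, mem[0x06]=0x79

MEM[0x0a,0x03,0x06] = 79 fe 79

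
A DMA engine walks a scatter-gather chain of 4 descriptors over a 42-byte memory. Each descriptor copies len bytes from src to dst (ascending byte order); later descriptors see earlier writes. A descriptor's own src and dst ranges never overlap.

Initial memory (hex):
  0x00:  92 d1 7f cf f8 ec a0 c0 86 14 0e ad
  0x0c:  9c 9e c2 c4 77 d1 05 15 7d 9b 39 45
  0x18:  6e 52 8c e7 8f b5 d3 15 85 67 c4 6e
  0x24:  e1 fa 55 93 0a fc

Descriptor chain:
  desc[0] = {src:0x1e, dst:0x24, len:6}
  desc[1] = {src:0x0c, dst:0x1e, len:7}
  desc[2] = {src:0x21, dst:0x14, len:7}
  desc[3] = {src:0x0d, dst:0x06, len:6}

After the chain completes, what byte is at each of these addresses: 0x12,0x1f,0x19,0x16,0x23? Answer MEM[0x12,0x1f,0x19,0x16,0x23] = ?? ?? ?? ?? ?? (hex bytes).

MEM[0x12,0x1f,0x19,0x16,0x23] = 05 9e 85 d1 d1

[0] 0x1e->0x24 len=6 : d3 15 85 67 c4 6e
[1] 0x0c->0x1e len=7 : 9c 9e c2 c4 77 d1 05
[2] 0x21->0x14 len=7 : c4 77 d1 05 15 85 67
[3] 0x0d->0x06 len=6 : 9e c2 c4 77 d1 05
query mem[0x12]=0x05, mem[0x1f]=0x9e, mem[0x19]=0x85, mem[0x16]=0xd1, mem[0x23]=0xd1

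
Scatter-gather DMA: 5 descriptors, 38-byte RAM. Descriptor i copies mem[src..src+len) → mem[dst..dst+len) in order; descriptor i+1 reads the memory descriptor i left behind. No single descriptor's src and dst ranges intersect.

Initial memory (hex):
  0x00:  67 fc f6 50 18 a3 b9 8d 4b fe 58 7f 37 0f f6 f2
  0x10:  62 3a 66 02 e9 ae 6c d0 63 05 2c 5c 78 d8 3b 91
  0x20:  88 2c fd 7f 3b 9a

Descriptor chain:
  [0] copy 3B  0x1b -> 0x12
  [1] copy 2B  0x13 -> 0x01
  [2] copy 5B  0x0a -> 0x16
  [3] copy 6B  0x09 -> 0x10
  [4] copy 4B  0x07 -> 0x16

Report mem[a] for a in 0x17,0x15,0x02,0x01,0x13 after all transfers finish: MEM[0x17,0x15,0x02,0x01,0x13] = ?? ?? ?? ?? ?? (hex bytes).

MEM[0x17,0x15,0x02,0x01,0x13] = 4b f6 d8 78 37

#0 dst[0x12+3] := {0x5c,0x78,0xd8}
#1 dst[0x01+2] := {0x78,0xd8}
#2 dst[0x16+5] := {0x58,0x7f,0x37,0x0f,0xf6}
#3 dst[0x10+6] := {0xfe,0x58,0x7f,0x37,0x0f,0xf6}
#4 dst[0x16+4] := {0x8d,0x4b,0xfe,0x58}
query mem[0x17]=0x4b, mem[0x15]=0xf6, mem[0x02]=0xd8, mem[0x01]=0x78, mem[0x13]=0x37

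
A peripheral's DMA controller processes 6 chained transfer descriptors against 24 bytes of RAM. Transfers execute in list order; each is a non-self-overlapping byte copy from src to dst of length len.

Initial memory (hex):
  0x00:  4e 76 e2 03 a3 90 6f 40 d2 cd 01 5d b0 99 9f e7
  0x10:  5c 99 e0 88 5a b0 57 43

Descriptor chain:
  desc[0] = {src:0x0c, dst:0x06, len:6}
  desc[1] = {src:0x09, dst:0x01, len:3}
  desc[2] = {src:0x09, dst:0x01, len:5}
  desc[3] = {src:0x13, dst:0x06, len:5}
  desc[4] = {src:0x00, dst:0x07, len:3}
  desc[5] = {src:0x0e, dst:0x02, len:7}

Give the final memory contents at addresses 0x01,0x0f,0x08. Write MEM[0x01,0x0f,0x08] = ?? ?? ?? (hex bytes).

[0] 0x0c->0x06 len=6 : b0 99 9f e7 5c 99
[1] 0x09->0x01 len=3 : e7 5c 99
[2] 0x09->0x01 len=5 : e7 5c 99 b0 99
[3] 0x13->0x06 len=5 : 88 5a b0 57 43
[4] 0x00->0x07 len=3 : 4e e7 5c
[5] 0x0e->0x02 len=7 : 9f e7 5c 99 e0 88 5a
query mem[0x01]=0xe7, mem[0x0f]=0xe7, mem[0x08]=0x5a

MEM[0x01,0x0f,0x08] = e7 e7 5a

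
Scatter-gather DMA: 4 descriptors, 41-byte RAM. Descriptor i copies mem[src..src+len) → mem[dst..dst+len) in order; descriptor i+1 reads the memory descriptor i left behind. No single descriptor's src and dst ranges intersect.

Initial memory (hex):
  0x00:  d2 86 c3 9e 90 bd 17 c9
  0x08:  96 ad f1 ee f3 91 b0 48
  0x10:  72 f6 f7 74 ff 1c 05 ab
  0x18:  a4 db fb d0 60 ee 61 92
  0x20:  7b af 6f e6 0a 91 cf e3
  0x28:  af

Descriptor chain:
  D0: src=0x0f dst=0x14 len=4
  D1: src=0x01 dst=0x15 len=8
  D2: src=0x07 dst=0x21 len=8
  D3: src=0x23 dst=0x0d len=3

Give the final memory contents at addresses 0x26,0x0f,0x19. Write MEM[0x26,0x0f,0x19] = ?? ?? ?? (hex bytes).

MEM[0x26,0x0f,0x19] = f3 ee bd

D0: mem[0x14..0x17] <- [48 72 f6 f7]
D1: mem[0x15..0x1c] <- [86 c3 9e 90 bd 17 c9 96]
D2: mem[0x21..0x28] <- [c9 96 ad f1 ee f3 91 b0]
D3: mem[0x0d..0x0f] <- [ad f1 ee]
query mem[0x26]=0xf3, mem[0x0f]=0xee, mem[0x19]=0xbd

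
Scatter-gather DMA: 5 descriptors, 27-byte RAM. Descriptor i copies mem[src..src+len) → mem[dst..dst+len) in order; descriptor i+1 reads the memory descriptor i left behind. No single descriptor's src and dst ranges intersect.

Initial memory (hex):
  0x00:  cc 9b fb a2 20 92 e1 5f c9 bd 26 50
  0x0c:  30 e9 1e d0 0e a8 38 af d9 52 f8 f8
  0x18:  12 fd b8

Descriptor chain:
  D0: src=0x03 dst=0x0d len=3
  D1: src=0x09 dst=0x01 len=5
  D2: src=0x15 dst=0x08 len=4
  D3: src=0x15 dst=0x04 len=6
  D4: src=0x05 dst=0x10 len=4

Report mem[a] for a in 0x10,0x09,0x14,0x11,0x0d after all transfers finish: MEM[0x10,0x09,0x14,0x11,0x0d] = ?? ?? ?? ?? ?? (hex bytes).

MEM[0x10,0x09,0x14,0x11,0x0d] = f8 b8 d9 f8 a2

[0] 0x03->0x0d len=3 : a2 20 92
[1] 0x09->0x01 len=5 : bd 26 50 30 a2
[2] 0x15->0x08 len=4 : 52 f8 f8 12
[3] 0x15->0x04 len=6 : 52 f8 f8 12 fd b8
[4] 0x05->0x10 len=4 : f8 f8 12 fd
query mem[0x10]=0xf8, mem[0x09]=0xb8, mem[0x14]=0xd9, mem[0x11]=0xf8, mem[0x0d]=0xa2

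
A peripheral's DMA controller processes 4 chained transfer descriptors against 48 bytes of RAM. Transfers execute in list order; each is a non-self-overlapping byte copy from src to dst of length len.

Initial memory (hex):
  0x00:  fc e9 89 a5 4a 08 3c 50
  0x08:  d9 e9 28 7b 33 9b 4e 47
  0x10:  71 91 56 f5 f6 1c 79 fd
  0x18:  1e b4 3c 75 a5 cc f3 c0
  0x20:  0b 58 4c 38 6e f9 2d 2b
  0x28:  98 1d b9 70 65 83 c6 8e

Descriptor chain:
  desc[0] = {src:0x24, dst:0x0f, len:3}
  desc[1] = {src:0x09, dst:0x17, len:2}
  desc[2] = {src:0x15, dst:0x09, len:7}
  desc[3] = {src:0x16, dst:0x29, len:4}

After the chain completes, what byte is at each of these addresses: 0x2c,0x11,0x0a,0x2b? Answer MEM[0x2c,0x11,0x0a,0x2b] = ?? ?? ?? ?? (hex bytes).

D0: mem[0x0f..0x11] <- [6e f9 2d]
D1: mem[0x17..0x18] <- [e9 28]
D2: mem[0x09..0x0f] <- [1c 79 e9 28 b4 3c 75]
D3: mem[0x29..0x2c] <- [79 e9 28 b4]
query mem[0x2c]=0xb4, mem[0x11]=0x2d, mem[0x0a]=0x79, mem[0x2b]=0x28

MEM[0x2c,0x11,0x0a,0x2b] = b4 2d 79 28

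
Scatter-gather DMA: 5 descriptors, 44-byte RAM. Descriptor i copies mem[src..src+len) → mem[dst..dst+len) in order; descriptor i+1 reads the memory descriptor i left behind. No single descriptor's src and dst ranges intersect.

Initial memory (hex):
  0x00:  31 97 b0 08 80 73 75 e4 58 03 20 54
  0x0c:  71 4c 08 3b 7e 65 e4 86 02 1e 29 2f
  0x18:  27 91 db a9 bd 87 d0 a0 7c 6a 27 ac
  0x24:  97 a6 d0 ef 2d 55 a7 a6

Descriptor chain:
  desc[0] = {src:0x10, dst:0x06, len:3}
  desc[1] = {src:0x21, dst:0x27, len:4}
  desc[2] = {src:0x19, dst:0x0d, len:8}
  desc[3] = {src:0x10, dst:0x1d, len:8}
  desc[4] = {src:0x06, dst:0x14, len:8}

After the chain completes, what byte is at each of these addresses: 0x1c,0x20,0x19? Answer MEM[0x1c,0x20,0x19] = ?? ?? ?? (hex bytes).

MEM[0x1c,0x20,0x19] = bd a0 54

  after D0: wrote 3B at 0x06 = 7e65e4
  after D1: wrote 4B at 0x27 = 6a27ac97
  after D2: wrote 8B at 0x0d = 91dba9bd87d0a07c
  after D3: wrote 8B at 0x1d = bd87d0a07c1e292f
  after D4: wrote 8B at 0x14 = 7e65e40320547191
query mem[0x1c]=0xbd, mem[0x20]=0xa0, mem[0x19]=0x54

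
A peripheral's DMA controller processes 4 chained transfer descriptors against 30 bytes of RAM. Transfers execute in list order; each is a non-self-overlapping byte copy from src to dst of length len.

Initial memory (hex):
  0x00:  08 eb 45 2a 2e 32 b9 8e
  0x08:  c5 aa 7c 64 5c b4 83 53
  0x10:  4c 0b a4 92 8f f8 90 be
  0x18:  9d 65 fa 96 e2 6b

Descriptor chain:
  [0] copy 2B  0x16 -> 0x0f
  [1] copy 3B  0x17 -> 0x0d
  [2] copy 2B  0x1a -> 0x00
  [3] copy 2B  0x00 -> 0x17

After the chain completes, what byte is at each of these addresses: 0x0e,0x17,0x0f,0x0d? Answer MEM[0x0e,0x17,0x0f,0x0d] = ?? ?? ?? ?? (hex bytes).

MEM[0x0e,0x17,0x0f,0x0d] = 9d fa 65 be

[0] 0x16->0x0f len=2 : 90 be
[1] 0x17->0x0d len=3 : be 9d 65
[2] 0x1a->0x00 len=2 : fa 96
[3] 0x00->0x17 len=2 : fa 96
query mem[0x0e]=0x9d, mem[0x17]=0xfa, mem[0x0f]=0x65, mem[0x0d]=0xbe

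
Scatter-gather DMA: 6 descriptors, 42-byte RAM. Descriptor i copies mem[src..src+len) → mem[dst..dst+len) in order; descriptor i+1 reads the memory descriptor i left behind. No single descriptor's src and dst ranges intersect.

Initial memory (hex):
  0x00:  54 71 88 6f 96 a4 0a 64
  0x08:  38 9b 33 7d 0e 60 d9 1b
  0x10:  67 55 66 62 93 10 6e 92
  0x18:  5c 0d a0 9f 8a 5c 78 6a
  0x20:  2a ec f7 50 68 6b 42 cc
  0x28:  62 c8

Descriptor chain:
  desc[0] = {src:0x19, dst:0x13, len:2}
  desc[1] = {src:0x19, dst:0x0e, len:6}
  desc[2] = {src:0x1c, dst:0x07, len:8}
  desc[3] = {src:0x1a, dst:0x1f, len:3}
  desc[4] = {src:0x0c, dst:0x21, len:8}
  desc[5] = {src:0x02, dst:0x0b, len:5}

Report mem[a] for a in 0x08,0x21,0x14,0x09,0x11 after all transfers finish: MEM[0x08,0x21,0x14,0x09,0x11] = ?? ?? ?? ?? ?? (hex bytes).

D0: mem[0x13..0x14] <- [0d a0]
D1: mem[0x0e..0x13] <- [0d a0 9f 8a 5c 78]
D2: mem[0x07..0x0e] <- [8a 5c 78 6a 2a ec f7 50]
D3: mem[0x1f..0x21] <- [a0 9f 8a]
D4: mem[0x21..0x28] <- [ec f7 50 a0 9f 8a 5c 78]
D5: mem[0x0b..0x0f] <- [88 6f 96 a4 0a]
query mem[0x08]=0x5c, mem[0x21]=0xec, mem[0x14]=0xa0, mem[0x09]=0x78, mem[0x11]=0x8a

MEM[0x08,0x21,0x14,0x09,0x11] = 5c ec a0 78 8a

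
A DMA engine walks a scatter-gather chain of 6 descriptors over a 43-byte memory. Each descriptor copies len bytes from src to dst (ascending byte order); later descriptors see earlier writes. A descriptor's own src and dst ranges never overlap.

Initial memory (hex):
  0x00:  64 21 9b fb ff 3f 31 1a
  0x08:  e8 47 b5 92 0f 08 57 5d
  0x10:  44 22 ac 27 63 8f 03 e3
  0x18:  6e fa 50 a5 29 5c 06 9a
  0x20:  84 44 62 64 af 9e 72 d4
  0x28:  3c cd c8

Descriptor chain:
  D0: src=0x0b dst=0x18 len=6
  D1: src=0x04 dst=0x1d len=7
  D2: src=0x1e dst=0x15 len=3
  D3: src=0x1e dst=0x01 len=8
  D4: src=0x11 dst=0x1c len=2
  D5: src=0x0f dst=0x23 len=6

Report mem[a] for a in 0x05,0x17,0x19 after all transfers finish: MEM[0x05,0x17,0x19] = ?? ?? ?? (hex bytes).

MEM[0x05,0x17,0x19] = 47 1a 0f

[0] 0x0b->0x18 len=6 : 92 0f 08 57 5d 44
[1] 0x04->0x1d len=7 : ff 3f 31 1a e8 47 b5
[2] 0x1e->0x15 len=3 : 3f 31 1a
[3] 0x1e->0x01 len=8 : 3f 31 1a e8 47 b5 af 9e
[4] 0x11->0x1c len=2 : 22 ac
[5] 0x0f->0x23 len=6 : 5d 44 22 ac 27 63
query mem[0x05]=0x47, mem[0x17]=0x1a, mem[0x19]=0x0f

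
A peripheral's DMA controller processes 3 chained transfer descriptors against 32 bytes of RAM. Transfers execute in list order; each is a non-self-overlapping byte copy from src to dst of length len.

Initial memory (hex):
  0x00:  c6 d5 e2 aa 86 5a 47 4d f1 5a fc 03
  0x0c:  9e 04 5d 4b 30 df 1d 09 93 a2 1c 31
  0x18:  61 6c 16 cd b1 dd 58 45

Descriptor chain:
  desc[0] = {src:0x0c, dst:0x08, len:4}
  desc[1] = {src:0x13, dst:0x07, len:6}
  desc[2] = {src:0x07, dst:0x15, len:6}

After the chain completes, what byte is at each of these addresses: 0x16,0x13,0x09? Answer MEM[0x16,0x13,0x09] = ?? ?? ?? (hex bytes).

D0: mem[0x08..0x0b] <- [9e 04 5d 4b]
D1: mem[0x07..0x0c] <- [09 93 a2 1c 31 61]
D2: mem[0x15..0x1a] <- [09 93 a2 1c 31 61]
query mem[0x16]=0x93, mem[0x13]=0x09, mem[0x09]=0xa2

MEM[0x16,0x13,0x09] = 93 09 a2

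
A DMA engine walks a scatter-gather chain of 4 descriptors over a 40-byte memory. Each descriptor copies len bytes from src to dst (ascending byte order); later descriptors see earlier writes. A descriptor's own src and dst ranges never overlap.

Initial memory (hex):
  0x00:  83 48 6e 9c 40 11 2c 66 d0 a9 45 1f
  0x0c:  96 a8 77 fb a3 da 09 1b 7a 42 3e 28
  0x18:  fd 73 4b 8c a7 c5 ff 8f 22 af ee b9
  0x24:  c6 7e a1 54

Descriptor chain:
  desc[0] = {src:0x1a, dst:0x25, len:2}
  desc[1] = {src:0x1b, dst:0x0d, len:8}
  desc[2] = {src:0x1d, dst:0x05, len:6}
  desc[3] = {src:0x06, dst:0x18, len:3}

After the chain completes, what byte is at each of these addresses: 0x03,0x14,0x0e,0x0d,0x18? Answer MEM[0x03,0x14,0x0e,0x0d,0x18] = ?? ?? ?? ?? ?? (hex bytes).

#0 dst[0x25+2] := {0x4b,0x8c}
#1 dst[0x0d+8] := {0x8c,0xa7,0xc5,0xff,0x8f,0x22,0xaf,0xee}
#2 dst[0x05+6] := {0xc5,0xff,0x8f,0x22,0xaf,0xee}
#3 dst[0x18+3] := {0xff,0x8f,0x22}
query mem[0x03]=0x9c, mem[0x14]=0xee, mem[0x0e]=0xa7, mem[0x0d]=0x8c, mem[0x18]=0xff

MEM[0x03,0x14,0x0e,0x0d,0x18] = 9c ee a7 8c ff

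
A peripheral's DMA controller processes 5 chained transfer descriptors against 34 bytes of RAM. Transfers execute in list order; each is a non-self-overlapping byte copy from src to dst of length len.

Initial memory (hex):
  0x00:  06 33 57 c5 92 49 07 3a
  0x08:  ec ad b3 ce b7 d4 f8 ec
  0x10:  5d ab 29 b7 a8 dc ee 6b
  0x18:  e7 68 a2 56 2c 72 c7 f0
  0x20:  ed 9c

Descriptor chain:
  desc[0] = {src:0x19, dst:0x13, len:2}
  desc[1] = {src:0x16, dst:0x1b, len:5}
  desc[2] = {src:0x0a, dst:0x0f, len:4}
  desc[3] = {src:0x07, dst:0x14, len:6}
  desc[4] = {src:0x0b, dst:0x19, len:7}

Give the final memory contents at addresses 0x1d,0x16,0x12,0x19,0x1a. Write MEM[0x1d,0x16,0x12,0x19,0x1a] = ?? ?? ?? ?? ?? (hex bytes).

  after D0: wrote 2B at 0x13 = 68a2
  after D1: wrote 5B at 0x1b = ee6be768a2
  after D2: wrote 4B at 0x0f = b3ceb7d4
  after D3: wrote 6B at 0x14 = 3aecadb3ceb7
  after D4: wrote 7B at 0x19 = ceb7d4f8b3ceb7
query mem[0x1d]=0xb3, mem[0x16]=0xad, mem[0x12]=0xd4, mem[0x19]=0xce, mem[0x1a]=0xb7

MEM[0x1d,0x16,0x12,0x19,0x1a] = b3 ad d4 ce b7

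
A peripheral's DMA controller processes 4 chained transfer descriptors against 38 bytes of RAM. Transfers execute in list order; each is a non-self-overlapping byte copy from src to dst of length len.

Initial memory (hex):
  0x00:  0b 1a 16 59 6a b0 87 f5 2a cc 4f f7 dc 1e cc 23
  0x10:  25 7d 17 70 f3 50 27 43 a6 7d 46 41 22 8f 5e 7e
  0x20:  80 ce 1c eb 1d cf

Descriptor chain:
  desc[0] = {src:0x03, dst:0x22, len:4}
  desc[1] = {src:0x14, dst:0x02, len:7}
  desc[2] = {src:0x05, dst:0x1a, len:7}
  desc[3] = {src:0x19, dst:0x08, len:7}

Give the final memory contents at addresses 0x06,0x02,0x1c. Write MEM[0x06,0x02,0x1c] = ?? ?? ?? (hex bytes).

MEM[0x06,0x02,0x1c] = a6 f3 7d

  after D0: wrote 4B at 0x22 = 596ab087
  after D1: wrote 7B at 0x02 = f3502743a67d46
  after D2: wrote 7B at 0x1a = 43a67d46cc4ff7
  after D3: wrote 7B at 0x08 = 7d43a67d46cc4f
query mem[0x06]=0xa6, mem[0x02]=0xf3, mem[0x1c]=0x7d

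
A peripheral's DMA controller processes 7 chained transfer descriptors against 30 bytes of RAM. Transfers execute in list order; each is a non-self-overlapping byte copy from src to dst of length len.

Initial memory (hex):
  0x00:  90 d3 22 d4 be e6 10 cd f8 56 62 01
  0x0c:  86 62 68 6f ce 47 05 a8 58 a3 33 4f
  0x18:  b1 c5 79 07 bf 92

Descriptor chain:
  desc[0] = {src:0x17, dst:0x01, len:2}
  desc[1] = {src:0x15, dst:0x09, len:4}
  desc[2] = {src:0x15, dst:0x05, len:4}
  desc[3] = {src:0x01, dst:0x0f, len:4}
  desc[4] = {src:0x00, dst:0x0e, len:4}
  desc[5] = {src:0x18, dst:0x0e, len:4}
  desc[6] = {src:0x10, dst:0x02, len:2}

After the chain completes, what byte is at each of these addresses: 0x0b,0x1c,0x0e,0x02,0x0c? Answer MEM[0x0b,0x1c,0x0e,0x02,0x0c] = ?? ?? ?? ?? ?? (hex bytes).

#0 dst[0x01+2] := {0x4f,0xb1}
#1 dst[0x09+4] := {0xa3,0x33,0x4f,0xb1}
#2 dst[0x05+4] := {0xa3,0x33,0x4f,0xb1}
#3 dst[0x0f+4] := {0x4f,0xb1,0xd4,0xbe}
#4 dst[0x0e+4] := {0x90,0x4f,0xb1,0xd4}
#5 dst[0x0e+4] := {0xb1,0xc5,0x79,0x07}
#6 dst[0x02+2] := {0x79,0x07}
query mem[0x0b]=0x4f, mem[0x1c]=0xbf, mem[0x0e]=0xb1, mem[0x02]=0x79, mem[0x0c]=0xb1

MEM[0x0b,0x1c,0x0e,0x02,0x0c] = 4f bf b1 79 b1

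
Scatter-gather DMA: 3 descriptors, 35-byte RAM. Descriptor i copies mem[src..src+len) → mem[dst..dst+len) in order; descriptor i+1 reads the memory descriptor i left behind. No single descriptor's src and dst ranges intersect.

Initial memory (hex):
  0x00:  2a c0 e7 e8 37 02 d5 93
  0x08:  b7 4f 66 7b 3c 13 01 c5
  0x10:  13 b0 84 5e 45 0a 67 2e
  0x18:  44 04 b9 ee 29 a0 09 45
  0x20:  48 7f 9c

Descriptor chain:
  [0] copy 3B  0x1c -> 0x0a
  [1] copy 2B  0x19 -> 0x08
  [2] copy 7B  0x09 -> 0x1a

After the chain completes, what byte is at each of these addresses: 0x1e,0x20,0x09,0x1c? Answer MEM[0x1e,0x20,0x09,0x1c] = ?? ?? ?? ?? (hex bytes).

D0: mem[0x0a..0x0c] <- [29 a0 09]
D1: mem[0x08..0x09] <- [04 b9]
D2: mem[0x1a..0x20] <- [b9 29 a0 09 13 01 c5]
query mem[0x1e]=0x13, mem[0x20]=0xc5, mem[0x09]=0xb9, mem[0x1c]=0xa0

MEM[0x1e,0x20,0x09,0x1c] = 13 c5 b9 a0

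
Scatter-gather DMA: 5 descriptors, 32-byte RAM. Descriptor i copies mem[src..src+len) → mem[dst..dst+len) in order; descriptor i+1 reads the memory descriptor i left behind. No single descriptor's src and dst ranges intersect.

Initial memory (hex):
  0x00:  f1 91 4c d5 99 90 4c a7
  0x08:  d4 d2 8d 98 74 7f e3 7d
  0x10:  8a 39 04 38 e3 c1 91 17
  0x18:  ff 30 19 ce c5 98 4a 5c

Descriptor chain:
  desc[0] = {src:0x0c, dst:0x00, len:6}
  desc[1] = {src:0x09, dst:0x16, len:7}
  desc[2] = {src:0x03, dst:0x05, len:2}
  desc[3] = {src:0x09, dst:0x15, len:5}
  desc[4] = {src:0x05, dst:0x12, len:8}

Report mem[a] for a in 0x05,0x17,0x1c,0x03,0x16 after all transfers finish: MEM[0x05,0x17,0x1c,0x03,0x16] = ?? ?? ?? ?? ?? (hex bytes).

D0: mem[0x00..0x05] <- [74 7f e3 7d 8a 39]
D1: mem[0x16..0x1c] <- [d2 8d 98 74 7f e3 7d]
D2: mem[0x05..0x06] <- [7d 8a]
D3: mem[0x15..0x19] <- [d2 8d 98 74 7f]
D4: mem[0x12..0x19] <- [7d 8a a7 d4 d2 8d 98 74]
query mem[0x05]=0x7d, mem[0x17]=0x8d, mem[0x1c]=0x7d, mem[0x03]=0x7d, mem[0x16]=0xd2

MEM[0x05,0x17,0x1c,0x03,0x16] = 7d 8d 7d 7d d2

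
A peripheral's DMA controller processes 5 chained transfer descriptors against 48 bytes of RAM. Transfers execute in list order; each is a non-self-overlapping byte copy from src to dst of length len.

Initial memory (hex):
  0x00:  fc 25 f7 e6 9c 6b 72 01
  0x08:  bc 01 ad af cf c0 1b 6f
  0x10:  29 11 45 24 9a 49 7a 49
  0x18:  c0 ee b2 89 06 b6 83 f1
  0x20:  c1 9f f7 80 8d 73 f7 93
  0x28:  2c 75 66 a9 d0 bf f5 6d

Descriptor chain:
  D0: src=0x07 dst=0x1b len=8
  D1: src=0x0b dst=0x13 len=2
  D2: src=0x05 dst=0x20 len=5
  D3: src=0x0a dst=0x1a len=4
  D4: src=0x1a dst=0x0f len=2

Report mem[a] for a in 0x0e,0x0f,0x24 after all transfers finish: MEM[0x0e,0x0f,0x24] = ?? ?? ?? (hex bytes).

MEM[0x0e,0x0f,0x24] = 1b ad 01

  after D0: wrote 8B at 0x1b = 01bc01adafcfc01b
  after D1: wrote 2B at 0x13 = afcf
  after D2: wrote 5B at 0x20 = 6b7201bc01
  after D3: wrote 4B at 0x1a = adafcfc0
  after D4: wrote 2B at 0x0f = adaf
query mem[0x0e]=0x1b, mem[0x0f]=0xad, mem[0x24]=0x01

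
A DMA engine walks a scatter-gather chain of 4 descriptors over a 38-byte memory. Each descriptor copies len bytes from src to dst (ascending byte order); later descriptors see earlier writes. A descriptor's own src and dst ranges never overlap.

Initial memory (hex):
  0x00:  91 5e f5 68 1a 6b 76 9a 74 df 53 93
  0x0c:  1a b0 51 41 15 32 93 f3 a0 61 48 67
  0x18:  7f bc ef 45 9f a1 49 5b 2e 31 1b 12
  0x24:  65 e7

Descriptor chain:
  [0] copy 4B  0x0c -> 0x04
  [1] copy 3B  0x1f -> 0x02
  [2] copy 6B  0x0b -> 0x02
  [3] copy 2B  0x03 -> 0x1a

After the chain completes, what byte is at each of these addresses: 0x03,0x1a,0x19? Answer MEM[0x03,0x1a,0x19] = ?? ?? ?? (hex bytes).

MEM[0x03,0x1a,0x19] = 1a 1a bc

D0: mem[0x04..0x07] <- [1a b0 51 41]
D1: mem[0x02..0x04] <- [5b 2e 31]
D2: mem[0x02..0x07] <- [93 1a b0 51 41 15]
D3: mem[0x1a..0x1b] <- [1a b0]
query mem[0x03]=0x1a, mem[0x1a]=0x1a, mem[0x19]=0xbc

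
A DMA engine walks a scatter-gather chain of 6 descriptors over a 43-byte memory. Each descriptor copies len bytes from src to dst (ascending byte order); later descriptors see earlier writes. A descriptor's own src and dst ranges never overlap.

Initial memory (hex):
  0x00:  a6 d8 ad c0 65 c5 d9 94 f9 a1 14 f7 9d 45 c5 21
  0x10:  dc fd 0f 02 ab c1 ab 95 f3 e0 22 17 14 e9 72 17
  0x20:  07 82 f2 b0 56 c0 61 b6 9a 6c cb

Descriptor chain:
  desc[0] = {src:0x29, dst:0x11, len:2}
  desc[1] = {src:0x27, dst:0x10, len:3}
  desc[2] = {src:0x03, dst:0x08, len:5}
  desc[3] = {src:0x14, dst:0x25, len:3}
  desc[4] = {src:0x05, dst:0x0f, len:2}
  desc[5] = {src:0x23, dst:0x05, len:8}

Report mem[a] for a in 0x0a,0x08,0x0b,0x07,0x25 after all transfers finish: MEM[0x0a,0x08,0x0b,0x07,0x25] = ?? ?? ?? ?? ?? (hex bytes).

MEM[0x0a,0x08,0x0b,0x07,0x25] = 9a c1 6c ab ab

[0] 0x29->0x11 len=2 : 6c cb
[1] 0x27->0x10 len=3 : b6 9a 6c
[2] 0x03->0x08 len=5 : c0 65 c5 d9 94
[3] 0x14->0x25 len=3 : ab c1 ab
[4] 0x05->0x0f len=2 : c5 d9
[5] 0x23->0x05 len=8 : b0 56 ab c1 ab 9a 6c cb
query mem[0x0a]=0x9a, mem[0x08]=0xc1, mem[0x0b]=0x6c, mem[0x07]=0xab, mem[0x25]=0xab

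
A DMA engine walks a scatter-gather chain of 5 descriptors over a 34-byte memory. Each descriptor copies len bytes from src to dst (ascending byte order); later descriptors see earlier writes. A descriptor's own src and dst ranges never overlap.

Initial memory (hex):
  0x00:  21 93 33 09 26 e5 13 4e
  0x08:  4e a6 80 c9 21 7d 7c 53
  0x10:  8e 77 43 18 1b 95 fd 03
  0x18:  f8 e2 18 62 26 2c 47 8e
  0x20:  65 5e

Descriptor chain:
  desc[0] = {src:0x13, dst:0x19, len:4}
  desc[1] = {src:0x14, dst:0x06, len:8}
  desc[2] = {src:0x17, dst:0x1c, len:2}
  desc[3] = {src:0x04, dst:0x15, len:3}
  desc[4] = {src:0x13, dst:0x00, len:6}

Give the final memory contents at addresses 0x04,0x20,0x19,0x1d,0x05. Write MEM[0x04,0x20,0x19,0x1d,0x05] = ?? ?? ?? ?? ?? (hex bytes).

MEM[0x04,0x20,0x19,0x1d,0x05] = 1b 65 18 f8 f8

[0] 0x13->0x19 len=4 : 18 1b 95 fd
[1] 0x14->0x06 len=8 : 1b 95 fd 03 f8 18 1b 95
[2] 0x17->0x1c len=2 : 03 f8
[3] 0x04->0x15 len=3 : 26 e5 1b
[4] 0x13->0x00 len=6 : 18 1b 26 e5 1b f8
query mem[0x04]=0x1b, mem[0x20]=0x65, mem[0x19]=0x18, mem[0x1d]=0xf8, mem[0x05]=0xf8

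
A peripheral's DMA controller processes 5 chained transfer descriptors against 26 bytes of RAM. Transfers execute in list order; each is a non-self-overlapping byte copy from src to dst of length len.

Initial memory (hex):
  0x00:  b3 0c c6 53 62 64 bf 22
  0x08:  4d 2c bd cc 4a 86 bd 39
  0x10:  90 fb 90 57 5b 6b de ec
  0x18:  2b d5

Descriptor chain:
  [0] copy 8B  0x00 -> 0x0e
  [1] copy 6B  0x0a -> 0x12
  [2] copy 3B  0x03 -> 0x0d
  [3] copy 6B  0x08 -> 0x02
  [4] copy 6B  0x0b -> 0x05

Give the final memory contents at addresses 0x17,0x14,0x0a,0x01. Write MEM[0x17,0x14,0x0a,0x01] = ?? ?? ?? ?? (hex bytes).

MEM[0x17,0x14,0x0a,0x01] = 0c 4a c6 0c

[0] 0x00->0x0e len=8 : b3 0c c6 53 62 64 bf 22
[1] 0x0a->0x12 len=6 : bd cc 4a 86 b3 0c
[2] 0x03->0x0d len=3 : 53 62 64
[3] 0x08->0x02 len=6 : 4d 2c bd cc 4a 53
[4] 0x0b->0x05 len=6 : cc 4a 53 62 64 c6
query mem[0x17]=0x0c, mem[0x14]=0x4a, mem[0x0a]=0xc6, mem[0x01]=0x0c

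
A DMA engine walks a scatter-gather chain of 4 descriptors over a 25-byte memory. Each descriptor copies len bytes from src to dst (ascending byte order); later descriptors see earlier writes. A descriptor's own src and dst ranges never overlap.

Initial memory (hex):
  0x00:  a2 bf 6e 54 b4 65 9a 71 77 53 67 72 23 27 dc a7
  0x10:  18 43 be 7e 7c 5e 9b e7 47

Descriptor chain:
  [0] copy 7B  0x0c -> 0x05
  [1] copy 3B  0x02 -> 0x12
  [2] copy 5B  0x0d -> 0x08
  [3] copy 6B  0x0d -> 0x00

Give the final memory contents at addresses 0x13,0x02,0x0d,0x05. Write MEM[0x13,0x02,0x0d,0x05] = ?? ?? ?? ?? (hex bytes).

  after D0: wrote 7B at 0x05 = 2327dca71843be
  after D1: wrote 3B at 0x12 = 6e54b4
  after D2: wrote 5B at 0x08 = 27dca71843
  after D3: wrote 6B at 0x00 = 27dca718436e
query mem[0x13]=0x54, mem[0x02]=0xa7, mem[0x0d]=0x27, mem[0x05]=0x6e

MEM[0x13,0x02,0x0d,0x05] = 54 a7 27 6e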